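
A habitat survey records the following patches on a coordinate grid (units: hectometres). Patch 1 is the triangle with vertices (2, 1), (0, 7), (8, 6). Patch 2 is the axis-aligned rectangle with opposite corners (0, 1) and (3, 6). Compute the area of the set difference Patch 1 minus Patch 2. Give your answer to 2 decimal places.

|Patch 1| = 23, |Patch 1∩Patch 2| = 8.75.
|Patch 1 ∖ Patch 2| = |Patch 1| − |Patch 1∩Patch 2| = 23 − 8.75 = 14.25.

14.25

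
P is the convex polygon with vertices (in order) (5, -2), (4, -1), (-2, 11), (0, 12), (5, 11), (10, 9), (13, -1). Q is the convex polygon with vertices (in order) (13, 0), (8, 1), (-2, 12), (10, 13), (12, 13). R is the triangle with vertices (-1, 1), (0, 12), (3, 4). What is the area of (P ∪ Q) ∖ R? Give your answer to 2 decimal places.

154.20

|P ∪ Q| = 165.5279.
|(P ∪ Q) ∩ R| = 11.3252.
|(P ∪ Q) ∖ R| = 165.5279 − 11.3252 = 154.20.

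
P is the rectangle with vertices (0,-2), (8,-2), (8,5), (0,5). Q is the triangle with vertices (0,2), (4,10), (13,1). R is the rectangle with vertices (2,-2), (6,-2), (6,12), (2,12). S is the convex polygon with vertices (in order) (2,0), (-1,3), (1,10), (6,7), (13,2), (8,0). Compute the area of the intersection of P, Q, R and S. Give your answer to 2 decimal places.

13.23

The intersection is the polygon with vertices (2,5), (6,5), (6,1.538), (2,1.846).
By the shoelace formula its area is 13.23.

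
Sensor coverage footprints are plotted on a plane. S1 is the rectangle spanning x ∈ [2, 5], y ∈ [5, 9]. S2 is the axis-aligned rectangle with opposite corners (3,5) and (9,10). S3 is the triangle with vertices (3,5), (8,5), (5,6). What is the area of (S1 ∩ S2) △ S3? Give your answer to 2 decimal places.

|S1 ∩ S2| = 8.
|(S1 ∩ S2) ∩ S3| = 1.
|(S1 ∩ S2) △ S3| = 8 + 2.5 − 2 = 8.50.

8.50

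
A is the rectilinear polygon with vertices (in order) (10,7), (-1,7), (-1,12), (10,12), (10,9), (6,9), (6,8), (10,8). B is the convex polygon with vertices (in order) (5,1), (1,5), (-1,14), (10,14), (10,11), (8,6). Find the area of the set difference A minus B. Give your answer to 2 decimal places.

|A| = 51, |A∩B| = 43.8.
|A ∖ B| = |A| − |A∩B| = 51 − 43.8 = 7.20.

7.20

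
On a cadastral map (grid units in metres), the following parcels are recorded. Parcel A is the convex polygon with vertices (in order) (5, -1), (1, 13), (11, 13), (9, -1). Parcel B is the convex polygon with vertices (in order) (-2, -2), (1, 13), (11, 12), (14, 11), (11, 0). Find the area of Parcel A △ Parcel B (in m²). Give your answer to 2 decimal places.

|Parcel A| = 98, |Parcel B| = 172.5, |Parcel A∩Parcel B| = 91.4961.
|Parcel A △ Parcel B| = |Parcel A| + |Parcel B| − 2·|Parcel A∩Parcel B| = 98 + 172.5 − 182.9923 = 87.51.

87.51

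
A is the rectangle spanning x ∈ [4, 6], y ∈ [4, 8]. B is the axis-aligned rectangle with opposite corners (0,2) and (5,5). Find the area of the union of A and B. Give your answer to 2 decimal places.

22.00

By inclusion–exclusion:
Individual areas: |A| = 8, |B| = 15.
|A∩B|: x∈[4,5], y∈[4,5] → 1·1 = 1.
|A ∪ B| = 23 − 1 = 22.00.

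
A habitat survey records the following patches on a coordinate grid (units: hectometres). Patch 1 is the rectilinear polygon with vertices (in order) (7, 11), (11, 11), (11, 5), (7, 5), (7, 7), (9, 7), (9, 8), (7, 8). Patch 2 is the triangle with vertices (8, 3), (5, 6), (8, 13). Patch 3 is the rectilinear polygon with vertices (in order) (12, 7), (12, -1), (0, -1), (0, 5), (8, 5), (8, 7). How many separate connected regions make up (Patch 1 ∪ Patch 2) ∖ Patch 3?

(Patch 1 ∪ Patch 2) ∖ Patch 3 is a single connected region.

1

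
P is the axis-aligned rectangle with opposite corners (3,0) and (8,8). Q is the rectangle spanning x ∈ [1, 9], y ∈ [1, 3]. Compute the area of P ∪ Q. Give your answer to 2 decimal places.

46.00

By inclusion–exclusion:
Individual areas: |P| = 40, |Q| = 16.
|P∩Q|: x∈[3,8], y∈[1,3] → 5·2 = 10.
|P ∪ Q| = 56 − 10 = 46.00.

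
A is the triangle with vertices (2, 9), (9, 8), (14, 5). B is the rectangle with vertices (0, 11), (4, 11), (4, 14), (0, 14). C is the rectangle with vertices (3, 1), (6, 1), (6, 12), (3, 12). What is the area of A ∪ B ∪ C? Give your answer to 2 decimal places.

By inclusion–exclusion:
Individual areas: |A| = 8, |B| = 12, |C| = 33.
|A∩B| = 0.
|A∩C| = 1.4286.
|B∩C|: x∈[3,4], y∈[11,12] → 1·1 = 1.
|A∩B∩C| = 0.
|A ∪ B ∪ C| = 53 − 2.4286 + 0 = 50.57.

50.57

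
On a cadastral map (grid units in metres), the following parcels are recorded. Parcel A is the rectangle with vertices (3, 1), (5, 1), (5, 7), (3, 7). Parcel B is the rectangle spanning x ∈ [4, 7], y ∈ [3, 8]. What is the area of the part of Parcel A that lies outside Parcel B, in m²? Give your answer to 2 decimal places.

8.00

|Parcel A∩Parcel B|: x∈[4,5], y∈[3,7] → 1·4 = 4.
|Parcel A| = 12.
|Parcel A ∖ Parcel B| = |Parcel A| − |Parcel A∩Parcel B| = 12 − 4 = 8.00.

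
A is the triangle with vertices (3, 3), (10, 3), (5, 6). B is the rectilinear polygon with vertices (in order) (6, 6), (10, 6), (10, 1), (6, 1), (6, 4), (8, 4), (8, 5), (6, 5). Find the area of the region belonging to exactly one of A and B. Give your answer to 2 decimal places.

|A| = 10.5, |B| = 18, |A∩B| = 3.3333.
|A △ B| = |A| + |B| − 2·|A∩B| = 10.5 + 18 − 6.6667 = 21.83.

21.83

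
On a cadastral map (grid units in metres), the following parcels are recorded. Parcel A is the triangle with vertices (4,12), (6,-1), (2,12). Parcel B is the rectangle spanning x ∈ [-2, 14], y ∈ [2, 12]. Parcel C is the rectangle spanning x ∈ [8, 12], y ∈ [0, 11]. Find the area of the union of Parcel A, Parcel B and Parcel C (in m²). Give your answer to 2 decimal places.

By inclusion–exclusion:
Individual areas: |Parcel A| = 13, |Parcel B| = 160, |Parcel C| = 44.
|Parcel A∩Parcel B| = 12.3077.
|Parcel A∩Parcel C| = 0.
|Parcel B∩Parcel C|: x∈[8,12], y∈[2,11] → 4·9 = 36.
|Parcel A∩Parcel B∩Parcel C| = 0.
|Parcel A ∪ Parcel B ∪ Parcel C| = 217 − 48.3077 + 0 = 168.69.

168.69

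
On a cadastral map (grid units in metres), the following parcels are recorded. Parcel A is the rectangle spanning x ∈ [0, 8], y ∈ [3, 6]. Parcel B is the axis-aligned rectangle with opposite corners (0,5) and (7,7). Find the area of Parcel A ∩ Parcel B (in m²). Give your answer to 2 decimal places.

7.00

|Parcel A∩Parcel B|: x∈[0,7], y∈[5,6] → 7·1 = 7.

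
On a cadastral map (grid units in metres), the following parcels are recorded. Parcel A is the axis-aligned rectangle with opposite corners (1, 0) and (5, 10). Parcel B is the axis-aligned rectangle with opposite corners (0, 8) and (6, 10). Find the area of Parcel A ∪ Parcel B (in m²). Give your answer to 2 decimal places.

44.00

By inclusion–exclusion:
Individual areas: |Parcel A| = 40, |Parcel B| = 12.
|Parcel A∩Parcel B|: x∈[1,5], y∈[8,10] → 4·2 = 8.
|Parcel A ∪ Parcel B| = 52 − 8 = 44.00.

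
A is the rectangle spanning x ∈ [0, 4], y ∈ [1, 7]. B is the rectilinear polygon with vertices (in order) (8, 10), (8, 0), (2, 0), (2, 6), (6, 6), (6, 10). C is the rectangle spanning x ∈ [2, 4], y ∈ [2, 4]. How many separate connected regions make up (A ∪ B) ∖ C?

1

(A ∪ B) ∖ C is a single connected region.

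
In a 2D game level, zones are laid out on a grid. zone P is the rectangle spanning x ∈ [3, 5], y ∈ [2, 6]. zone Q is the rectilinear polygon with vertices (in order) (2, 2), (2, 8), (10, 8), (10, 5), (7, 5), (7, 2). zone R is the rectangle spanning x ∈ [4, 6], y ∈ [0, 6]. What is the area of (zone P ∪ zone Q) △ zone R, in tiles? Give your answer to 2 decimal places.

35.00

|zone P ∪ zone Q| = 39.
|(zone P ∪ zone Q) ∩ zone R| = 8.
|(zone P ∪ zone Q) △ zone R| = 39 + 12 − 16 = 35.00.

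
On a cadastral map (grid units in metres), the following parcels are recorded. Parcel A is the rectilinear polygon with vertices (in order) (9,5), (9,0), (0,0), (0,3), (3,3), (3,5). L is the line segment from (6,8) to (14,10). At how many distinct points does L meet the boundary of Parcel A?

The segment lies entirely outside Parcel A and never meets its boundary.

0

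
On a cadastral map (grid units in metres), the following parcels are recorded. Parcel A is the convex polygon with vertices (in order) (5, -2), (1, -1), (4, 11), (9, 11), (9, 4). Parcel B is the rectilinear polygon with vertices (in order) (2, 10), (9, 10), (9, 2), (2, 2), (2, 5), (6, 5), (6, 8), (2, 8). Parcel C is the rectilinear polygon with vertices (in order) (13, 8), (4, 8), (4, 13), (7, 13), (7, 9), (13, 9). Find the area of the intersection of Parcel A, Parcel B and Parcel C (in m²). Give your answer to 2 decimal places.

8.00

The intersection is the polygon with vertices (4,8), (4,10), (7,10), (7,9), (9,9), (9,8), (6,8).
By the shoelace formula its area is 8.00.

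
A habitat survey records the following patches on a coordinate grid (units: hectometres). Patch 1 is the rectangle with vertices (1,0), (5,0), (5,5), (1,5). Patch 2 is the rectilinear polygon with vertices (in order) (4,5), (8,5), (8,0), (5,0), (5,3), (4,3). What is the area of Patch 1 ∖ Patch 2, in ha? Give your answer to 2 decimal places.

|Patch 1| = 20, |Patch 1∩Patch 2| = 2.
|Patch 1 ∖ Patch 2| = |Patch 1| − |Patch 1∩Patch 2| = 20 − 2 = 18.00.

18.00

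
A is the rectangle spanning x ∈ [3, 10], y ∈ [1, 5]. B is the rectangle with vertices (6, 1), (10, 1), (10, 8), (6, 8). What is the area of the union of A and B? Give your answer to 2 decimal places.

By inclusion–exclusion:
Individual areas: |A| = 28, |B| = 28.
|A∩B|: x∈[6,10], y∈[1,5] → 4·4 = 16.
|A ∪ B| = 56 − 16 = 40.00.

40.00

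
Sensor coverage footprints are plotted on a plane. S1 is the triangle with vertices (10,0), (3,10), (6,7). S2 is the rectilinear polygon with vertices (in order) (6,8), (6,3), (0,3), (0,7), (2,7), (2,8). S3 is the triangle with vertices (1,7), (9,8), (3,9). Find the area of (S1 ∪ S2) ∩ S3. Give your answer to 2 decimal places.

2.90

|S1 ∪ S2| = 31.1714.
|(S1 ∪ S2) ∩ S3| = 2.90.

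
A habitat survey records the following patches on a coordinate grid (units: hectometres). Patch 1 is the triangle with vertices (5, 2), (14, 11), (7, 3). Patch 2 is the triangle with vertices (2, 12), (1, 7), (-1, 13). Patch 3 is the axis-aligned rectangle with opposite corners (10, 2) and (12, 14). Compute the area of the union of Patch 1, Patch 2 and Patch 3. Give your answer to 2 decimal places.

By inclusion–exclusion:
Individual areas: |Patch 1| = 4.5, |Patch 2| = 8, |Patch 3| = 24.
|Patch 1∩Patch 2| = 0.
|Patch 1∩Patch 3| = 0.8571.
|Patch 2∩Patch 3| = 0.
|Patch 1∩Patch 2∩Patch 3| = 0.
|Patch 1 ∪ Patch 2 ∪ Patch 3| = 36.5 − 0.8571 + 0 = 35.64.

35.64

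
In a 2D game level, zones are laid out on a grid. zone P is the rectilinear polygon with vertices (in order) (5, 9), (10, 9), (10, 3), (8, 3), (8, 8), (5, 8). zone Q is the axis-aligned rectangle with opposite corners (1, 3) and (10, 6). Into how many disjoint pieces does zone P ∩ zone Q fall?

zone P ∩ zone Q is a single connected region.

1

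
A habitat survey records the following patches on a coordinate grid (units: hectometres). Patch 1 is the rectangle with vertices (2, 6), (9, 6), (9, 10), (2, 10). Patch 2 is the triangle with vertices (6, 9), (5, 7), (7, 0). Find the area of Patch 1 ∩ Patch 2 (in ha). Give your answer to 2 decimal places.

2.36

The intersection is the polygon with vertices (5.286,6), (5,7), (6,9), (6.333,6).
By the shoelace formula its area is 2.36.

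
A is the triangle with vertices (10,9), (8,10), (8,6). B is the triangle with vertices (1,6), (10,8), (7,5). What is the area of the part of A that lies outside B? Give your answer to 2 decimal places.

3.05

|A| = 4, |A∩B| = 0.9469.
|A ∖ B| = |A| − |A∩B| = 4 − 0.9469 = 3.05.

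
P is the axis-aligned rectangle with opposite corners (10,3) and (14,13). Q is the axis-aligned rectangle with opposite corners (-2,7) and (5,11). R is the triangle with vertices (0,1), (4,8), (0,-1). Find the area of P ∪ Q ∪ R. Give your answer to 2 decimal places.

71.94

By inclusion–exclusion:
Individual areas: |P| = 40, |Q| = 28, |R| = 4.
|P∩Q| = 0 (no overlap).
|P∩R| = 0.
|Q∩R| = 0.0635.
|P∩Q∩R| = 0.
|P ∪ Q ∪ R| = 72 − 0.0635 + 0 = 71.94.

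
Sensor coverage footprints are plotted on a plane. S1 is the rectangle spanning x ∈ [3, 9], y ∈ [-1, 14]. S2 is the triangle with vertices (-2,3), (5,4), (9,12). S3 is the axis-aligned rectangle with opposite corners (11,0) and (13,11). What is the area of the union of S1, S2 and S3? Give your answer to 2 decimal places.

120.44

By inclusion–exclusion:
Individual areas: |S1| = 90, |S2| = 26, |S3| = 22.
|S1∩S2| = 17.5584.
|S1∩S3| = 0 (no overlap).
|S2∩S3| = 0.
|S1∩S2∩S3| = 0.
|S1 ∪ S2 ∪ S3| = 138 − 17.5584 + 0 = 120.44.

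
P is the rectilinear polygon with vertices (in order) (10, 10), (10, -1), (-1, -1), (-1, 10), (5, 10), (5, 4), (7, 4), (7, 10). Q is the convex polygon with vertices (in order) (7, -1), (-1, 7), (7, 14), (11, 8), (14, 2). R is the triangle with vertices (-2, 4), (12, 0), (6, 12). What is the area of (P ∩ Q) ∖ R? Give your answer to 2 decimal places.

23.47

|P ∩ Q| = 69.8452.
|(P ∩ Q) ∩ R| = 46.3714.
|(P ∩ Q) ∖ R| = 69.8452 − 46.3714 = 23.47.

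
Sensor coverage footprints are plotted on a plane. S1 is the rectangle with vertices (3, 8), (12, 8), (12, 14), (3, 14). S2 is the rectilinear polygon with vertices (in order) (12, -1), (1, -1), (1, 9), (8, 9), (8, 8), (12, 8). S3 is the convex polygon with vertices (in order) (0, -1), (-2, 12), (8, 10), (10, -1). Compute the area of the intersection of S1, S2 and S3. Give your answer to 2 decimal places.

5.00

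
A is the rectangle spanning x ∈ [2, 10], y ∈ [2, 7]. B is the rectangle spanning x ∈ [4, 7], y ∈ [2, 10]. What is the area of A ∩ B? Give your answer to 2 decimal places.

|A∩B|: x∈[4,7], y∈[2,7] → 3·5 = 15.

15.00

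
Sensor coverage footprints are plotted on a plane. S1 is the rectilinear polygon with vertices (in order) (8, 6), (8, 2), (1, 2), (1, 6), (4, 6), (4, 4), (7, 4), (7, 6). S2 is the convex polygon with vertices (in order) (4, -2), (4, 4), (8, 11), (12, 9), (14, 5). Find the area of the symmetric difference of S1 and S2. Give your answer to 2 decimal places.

|S1| = 22, |S2| = 69, |S1∩S2| = 10.
|S1 △ S2| = |S1| + |S2| − 2·|S1∩S2| = 22 + 69 − 20 = 71.00.

71.00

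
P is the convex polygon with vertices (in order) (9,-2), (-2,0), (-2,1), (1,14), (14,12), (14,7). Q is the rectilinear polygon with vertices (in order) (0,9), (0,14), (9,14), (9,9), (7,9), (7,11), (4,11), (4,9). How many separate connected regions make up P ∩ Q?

P ∩ Q is a single connected region.

1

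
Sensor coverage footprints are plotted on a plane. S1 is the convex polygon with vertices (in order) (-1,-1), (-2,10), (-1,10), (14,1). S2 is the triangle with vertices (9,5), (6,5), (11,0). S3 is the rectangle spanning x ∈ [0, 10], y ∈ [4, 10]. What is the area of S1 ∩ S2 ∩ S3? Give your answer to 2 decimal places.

The intersection is the polygon with vertices (6,5), (7.333,5), (9,4), (7,4).
By the shoelace formula its area is 1.67.

1.67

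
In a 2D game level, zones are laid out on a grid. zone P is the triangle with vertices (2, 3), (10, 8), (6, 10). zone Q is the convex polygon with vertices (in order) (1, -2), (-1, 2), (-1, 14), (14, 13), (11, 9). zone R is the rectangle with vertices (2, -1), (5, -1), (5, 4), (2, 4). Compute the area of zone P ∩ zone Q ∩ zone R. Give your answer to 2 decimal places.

The intersection is the polygon with vertices (2,3), (2.571,4), (3.6,4).
By the shoelace formula its area is 0.51.

0.51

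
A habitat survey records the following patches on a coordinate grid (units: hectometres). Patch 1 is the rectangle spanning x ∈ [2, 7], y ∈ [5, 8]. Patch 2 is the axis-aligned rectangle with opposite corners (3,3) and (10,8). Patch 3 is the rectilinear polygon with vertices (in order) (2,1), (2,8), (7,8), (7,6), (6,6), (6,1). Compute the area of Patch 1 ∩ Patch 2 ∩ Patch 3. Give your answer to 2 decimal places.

The intersection is the polygon with vertices (3,5), (3,8), (7,8), (7,6), (6,6), (6,5).
By the shoelace formula its area is 11.00.

11.00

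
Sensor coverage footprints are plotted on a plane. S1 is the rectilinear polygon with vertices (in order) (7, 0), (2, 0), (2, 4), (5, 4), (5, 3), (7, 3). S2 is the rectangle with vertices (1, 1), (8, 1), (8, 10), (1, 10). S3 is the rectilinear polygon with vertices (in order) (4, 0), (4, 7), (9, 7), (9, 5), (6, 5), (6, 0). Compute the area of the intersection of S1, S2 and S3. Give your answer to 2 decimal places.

The intersection is the polygon with vertices (5,4), (5,3), (6,3), (6,1), (4,1), (4,4).
By the shoelace formula its area is 5.00.

5.00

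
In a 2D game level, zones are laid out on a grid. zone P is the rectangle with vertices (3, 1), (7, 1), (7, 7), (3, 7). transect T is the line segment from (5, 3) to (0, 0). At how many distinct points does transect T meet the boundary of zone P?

The segment meets the boundary at (3,1.8).

1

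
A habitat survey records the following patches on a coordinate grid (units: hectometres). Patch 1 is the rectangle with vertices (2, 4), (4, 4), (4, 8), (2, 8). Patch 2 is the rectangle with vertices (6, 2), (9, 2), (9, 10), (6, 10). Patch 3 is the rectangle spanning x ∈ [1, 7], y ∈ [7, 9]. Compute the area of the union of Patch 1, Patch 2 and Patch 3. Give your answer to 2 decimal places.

40.00

By inclusion–exclusion:
Individual areas: |Patch 1| = 8, |Patch 2| = 24, |Patch 3| = 12.
|Patch 1∩Patch 2| = 0 (no overlap).
|Patch 1∩Patch 3|: x∈[2,4], y∈[7,8] → 2·1 = 2.
|Patch 2∩Patch 3|: x∈[6,7], y∈[7,9] → 1·2 = 2.
|Patch 1∩Patch 2∩Patch 3| = 0.
|Patch 1 ∪ Patch 2 ∪ Patch 3| = 44 − 4 + 0 = 40.00.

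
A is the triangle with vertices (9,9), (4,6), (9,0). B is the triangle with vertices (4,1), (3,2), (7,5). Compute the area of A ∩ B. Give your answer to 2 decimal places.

The intersection is the polygon with vertices (5.667,4), (7,5), (5.974,3.632).
By the shoelace formula its area is 0.40.

0.40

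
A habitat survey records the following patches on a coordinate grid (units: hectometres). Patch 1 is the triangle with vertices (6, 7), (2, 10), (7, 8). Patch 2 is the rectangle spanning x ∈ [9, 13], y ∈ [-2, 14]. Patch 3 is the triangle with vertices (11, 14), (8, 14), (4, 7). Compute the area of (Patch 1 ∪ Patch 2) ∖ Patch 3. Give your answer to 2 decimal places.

|Patch 1 ∪ Patch 2| = 67.5.
|(Patch 1 ∪ Patch 2) ∩ Patch 3| = 2.4101.
|(Patch 1 ∪ Patch 2) ∖ Patch 3| = 67.5 − 2.4101 = 65.09.

65.09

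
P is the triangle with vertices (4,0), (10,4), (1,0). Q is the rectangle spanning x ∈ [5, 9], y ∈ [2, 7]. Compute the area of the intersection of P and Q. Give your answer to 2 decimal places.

The intersection is the polygon with vertices (7,2), (5.5,2), (9,3.556), (9,3.333).
By the shoelace formula its area is 1.39.

1.39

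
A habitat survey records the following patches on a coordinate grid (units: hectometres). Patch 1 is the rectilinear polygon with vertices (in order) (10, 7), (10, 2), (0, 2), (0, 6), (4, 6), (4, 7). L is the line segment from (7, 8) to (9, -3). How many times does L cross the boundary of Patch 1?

The segment meets the boundary at (8.091,2), (7.182,7).

2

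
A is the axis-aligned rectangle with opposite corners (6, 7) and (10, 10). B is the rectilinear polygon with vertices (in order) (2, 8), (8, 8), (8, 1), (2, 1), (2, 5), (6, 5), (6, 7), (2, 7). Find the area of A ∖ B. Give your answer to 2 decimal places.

10.00

|A| = 12, |A∩B| = 2.
|A ∖ B| = |A| − |A∩B| = 12 − 2 = 10.00.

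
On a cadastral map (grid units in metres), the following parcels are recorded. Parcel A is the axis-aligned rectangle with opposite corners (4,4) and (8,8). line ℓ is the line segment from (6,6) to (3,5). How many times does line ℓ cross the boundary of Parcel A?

The segment meets the boundary at (4,5.333).

1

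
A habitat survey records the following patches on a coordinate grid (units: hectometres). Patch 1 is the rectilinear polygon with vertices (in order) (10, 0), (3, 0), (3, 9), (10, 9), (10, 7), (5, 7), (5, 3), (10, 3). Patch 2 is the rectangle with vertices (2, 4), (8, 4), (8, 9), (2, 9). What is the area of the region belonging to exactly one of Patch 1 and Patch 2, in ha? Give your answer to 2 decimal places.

41.00

|Patch 1| = 43, |Patch 2| = 30, |Patch 1∩Patch 2| = 16.
|Patch 1 △ Patch 2| = |Patch 1| + |Patch 2| − 2·|Patch 1∩Patch 2| = 43 + 30 − 32 = 41.00.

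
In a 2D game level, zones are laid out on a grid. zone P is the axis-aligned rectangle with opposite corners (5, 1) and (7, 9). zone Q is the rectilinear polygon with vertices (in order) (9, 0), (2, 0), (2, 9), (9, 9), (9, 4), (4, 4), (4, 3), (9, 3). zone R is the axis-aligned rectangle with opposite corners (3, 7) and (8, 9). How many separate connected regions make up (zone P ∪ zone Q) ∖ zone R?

1

(zone P ∪ zone Q) ∖ zone R is a single connected region.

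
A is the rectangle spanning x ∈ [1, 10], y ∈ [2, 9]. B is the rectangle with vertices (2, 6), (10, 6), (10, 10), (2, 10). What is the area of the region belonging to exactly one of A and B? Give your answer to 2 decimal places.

|A∩B|: x∈[2,10], y∈[6,9] → 8·3 = 24.
|A △ B| = |A| + |B| − 2·|A∩B| = 63 + 32 − 48 = 47.00.

47.00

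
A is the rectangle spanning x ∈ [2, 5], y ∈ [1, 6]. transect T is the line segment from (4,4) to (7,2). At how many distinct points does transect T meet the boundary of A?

1

The segment meets the boundary at (5,3.333).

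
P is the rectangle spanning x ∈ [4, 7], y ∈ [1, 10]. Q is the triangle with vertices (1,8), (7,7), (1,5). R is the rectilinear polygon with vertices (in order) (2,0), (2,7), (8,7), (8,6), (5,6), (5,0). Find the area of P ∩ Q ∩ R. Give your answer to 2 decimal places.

The intersection is the polygon with vertices (4,6), (4,7), (7,7).
By the shoelace formula its area is 1.50.

1.50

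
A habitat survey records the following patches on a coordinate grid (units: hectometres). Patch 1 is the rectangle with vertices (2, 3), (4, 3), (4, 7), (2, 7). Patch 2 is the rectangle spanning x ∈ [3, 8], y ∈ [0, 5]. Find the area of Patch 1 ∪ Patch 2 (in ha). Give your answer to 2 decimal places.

31.00

By inclusion–exclusion:
Individual areas: |Patch 1| = 8, |Patch 2| = 25.
|Patch 1∩Patch 2|: x∈[3,4], y∈[3,5] → 1·2 = 2.
|Patch 1 ∪ Patch 2| = 33 − 2 = 31.00.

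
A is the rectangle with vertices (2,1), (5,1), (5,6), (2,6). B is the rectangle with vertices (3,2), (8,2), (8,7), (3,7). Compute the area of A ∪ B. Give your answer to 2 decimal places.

32.00

By inclusion–exclusion:
Individual areas: |A| = 15, |B| = 25.
|A∩B|: x∈[3,5], y∈[2,6] → 2·4 = 8.
|A ∪ B| = 40 − 8 = 32.00.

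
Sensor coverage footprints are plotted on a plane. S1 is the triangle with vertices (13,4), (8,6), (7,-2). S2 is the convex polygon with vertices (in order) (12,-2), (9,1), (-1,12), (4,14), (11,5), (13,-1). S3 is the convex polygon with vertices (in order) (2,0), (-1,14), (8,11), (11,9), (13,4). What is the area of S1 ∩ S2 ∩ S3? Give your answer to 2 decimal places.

The intersection is the polygon with vertices (11.077,4.769), (11.514,3.459), (7.944,2.162), (7.571,2.571), (8,6).
By the shoelace formula its area is 9.29.

9.29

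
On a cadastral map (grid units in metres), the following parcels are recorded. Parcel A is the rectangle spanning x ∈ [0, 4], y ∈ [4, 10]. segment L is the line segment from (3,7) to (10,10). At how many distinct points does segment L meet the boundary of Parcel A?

The segment meets the boundary at (4,7.429).

1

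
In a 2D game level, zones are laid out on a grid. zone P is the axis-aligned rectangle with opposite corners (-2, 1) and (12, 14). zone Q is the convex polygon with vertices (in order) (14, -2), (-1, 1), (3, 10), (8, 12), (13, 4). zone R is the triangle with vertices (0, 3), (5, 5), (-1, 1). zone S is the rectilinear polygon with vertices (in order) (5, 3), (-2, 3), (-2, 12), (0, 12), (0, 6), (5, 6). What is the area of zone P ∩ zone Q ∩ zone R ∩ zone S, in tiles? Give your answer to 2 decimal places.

2.00

The intersection is the polygon with vertices (2,3), (0,3), (5,5).
By the shoelace formula its area is 2.00.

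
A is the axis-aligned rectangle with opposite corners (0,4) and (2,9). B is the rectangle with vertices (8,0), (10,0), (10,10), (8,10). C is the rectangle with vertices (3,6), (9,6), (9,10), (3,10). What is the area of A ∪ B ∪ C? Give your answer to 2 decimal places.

By inclusion–exclusion:
Individual areas: |A| = 10, |B| = 20, |C| = 24.
|A∩B| = 0 (no overlap).
|A∩C| = 0 (no overlap).
|B∩C|: x∈[8,9], y∈[6,10] → 1·4 = 4.
|A∩B∩C| = 0.
|A ∪ B ∪ C| = 54 − 4 + 0 = 50.00.

50.00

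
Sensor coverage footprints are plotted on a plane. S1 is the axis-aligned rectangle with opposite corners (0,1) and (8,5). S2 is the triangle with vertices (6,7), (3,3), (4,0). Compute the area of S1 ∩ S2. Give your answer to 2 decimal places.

The intersection is the polygon with vertices (5.429,5), (4.286,1), (3.667,1), (3,3), (4.5,5).
By the shoelace formula its area is 5.26.

5.26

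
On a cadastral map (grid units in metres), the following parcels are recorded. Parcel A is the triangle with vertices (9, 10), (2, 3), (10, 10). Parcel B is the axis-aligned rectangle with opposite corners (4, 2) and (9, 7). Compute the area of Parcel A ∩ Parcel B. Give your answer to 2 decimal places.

0.89

The intersection is the polygon with vertices (6,7), (6.571,7), (4,4.75), (4,5).
By the shoelace formula its area is 0.89.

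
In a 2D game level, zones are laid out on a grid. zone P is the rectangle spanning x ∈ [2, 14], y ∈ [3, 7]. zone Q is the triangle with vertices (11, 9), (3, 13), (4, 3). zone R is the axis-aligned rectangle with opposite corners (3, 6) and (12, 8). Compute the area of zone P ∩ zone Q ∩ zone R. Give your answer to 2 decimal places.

The intersection is the polygon with vertices (7.5,6), (3.7,6), (3.6,7), (8.667,7).
By the shoelace formula its area is 4.43.

4.43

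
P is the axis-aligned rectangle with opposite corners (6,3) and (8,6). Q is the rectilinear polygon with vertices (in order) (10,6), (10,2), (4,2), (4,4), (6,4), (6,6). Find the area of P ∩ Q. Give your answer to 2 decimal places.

The intersection is the polygon with vertices (8,3), (6,3), (6,4), (6,6), (8,6).
By the shoelace formula its area is 6.00.

6.00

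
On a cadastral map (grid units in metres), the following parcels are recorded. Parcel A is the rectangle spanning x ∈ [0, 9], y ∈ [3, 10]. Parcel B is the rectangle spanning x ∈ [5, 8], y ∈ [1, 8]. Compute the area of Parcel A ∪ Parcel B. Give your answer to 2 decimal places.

By inclusion–exclusion:
Individual areas: |Parcel A| = 63, |Parcel B| = 21.
|Parcel A∩Parcel B|: x∈[5,8], y∈[3,8] → 3·5 = 15.
|Parcel A ∪ Parcel B| = 84 − 15 = 69.00.

69.00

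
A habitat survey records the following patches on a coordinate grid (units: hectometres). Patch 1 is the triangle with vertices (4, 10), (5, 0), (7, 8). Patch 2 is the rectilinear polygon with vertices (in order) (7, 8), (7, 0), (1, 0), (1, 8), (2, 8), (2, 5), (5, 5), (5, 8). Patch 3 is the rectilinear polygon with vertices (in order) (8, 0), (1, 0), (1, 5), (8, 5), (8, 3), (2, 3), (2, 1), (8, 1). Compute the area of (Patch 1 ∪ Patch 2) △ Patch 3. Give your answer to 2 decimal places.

|Patch 1 ∪ Patch 2| = 43.75.
|(Patch 1 ∪ Patch 2) ∩ Patch 3| = 20.
|(Patch 1 ∪ Patch 2) △ Patch 3| = 43.75 + 23 − 40 = 26.75.

26.75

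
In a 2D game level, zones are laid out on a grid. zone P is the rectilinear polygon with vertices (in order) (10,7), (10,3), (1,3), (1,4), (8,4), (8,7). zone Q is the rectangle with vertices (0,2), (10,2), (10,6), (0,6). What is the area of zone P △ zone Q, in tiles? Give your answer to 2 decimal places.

|zone P| = 15, |zone Q| = 40, |zone P∩zone Q| = 13.
|zone P △ zone Q| = |zone P| + |zone Q| − 2·|zone P∩zone Q| = 15 + 40 − 26 = 29.00.

29.00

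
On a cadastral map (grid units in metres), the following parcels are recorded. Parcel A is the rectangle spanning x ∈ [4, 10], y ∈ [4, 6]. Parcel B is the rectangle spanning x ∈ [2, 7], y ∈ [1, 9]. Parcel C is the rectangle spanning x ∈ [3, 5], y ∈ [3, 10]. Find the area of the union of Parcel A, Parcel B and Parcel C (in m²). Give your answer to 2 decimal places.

By inclusion–exclusion:
Individual areas: |Parcel A| = 12, |Parcel B| = 40, |Parcel C| = 14.
|Parcel A∩Parcel B|: x∈[4,7], y∈[4,6] → 3·2 = 6.
|Parcel A∩Parcel C|: x∈[4,5], y∈[4,6] → 1·2 = 2.
|Parcel B∩Parcel C|: x∈[3,5], y∈[3,9] → 2·6 = 12.
|Parcel A∩Parcel B∩Parcel C| = 2.
|Parcel A ∪ Parcel B ∪ Parcel C| = 66 − 20 + 2 = 48.00.

48.00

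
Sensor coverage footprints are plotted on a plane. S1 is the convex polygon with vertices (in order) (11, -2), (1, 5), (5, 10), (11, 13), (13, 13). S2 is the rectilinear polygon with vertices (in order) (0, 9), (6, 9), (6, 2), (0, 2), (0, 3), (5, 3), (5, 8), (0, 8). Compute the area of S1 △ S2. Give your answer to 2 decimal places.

|S1| = 99, |S2| = 17, |S1∩S2| = 8.6286.
|S1 △ S2| = |S1| + |S2| − 2·|S1∩S2| = 99 + 17 − 17.2571 = 98.74.

98.74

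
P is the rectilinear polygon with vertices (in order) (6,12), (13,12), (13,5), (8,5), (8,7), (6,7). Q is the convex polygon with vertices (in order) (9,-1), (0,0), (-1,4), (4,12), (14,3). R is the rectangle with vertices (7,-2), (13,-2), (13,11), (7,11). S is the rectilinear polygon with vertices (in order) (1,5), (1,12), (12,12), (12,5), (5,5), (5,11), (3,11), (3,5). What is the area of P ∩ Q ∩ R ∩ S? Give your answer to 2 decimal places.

The intersection is the polygon with vertices (7,7), (7,9.3), (11.778,5), (8,5), (8,7).
By the shoelace formula its area is 8.27.

8.27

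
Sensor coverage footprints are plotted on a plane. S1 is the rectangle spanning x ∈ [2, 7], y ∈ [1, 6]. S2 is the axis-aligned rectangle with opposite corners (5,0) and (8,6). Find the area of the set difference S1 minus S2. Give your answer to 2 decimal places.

15.00

|S1∩S2|: x∈[5,7], y∈[1,6] → 2·5 = 10.
|S1| = 25.
|S1 ∖ S2| = |S1| − |S1∩S2| = 25 − 10 = 15.00.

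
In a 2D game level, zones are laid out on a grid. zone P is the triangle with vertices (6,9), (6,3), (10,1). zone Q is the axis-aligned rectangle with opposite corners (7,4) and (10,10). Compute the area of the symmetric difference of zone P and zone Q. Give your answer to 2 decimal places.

|zone P| = 12, |zone Q| = 18, |zone P∩zone Q| = 2.25.
|zone P △ zone Q| = |zone P| + |zone Q| − 2·|zone P∩zone Q| = 12 + 18 − 4.5 = 25.50.

25.50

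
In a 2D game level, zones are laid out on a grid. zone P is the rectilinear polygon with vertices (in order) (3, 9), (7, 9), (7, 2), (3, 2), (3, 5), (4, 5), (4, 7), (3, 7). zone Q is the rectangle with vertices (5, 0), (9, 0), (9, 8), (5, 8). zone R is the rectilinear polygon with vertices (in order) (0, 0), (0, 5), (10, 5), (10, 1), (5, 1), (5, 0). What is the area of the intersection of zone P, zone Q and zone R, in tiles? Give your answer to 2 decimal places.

The intersection is the polygon with vertices (5,2), (5,5), (7,5), (7,2).
By the shoelace formula its area is 6.00.

6.00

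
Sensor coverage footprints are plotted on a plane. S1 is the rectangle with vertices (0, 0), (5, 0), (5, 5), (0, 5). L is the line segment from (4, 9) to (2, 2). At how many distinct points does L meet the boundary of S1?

The segment meets the boundary at (2.857,5).

1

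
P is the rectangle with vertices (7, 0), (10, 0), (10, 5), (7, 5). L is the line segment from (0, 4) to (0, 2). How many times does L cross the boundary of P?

0

The segment lies entirely outside P and never meets its boundary.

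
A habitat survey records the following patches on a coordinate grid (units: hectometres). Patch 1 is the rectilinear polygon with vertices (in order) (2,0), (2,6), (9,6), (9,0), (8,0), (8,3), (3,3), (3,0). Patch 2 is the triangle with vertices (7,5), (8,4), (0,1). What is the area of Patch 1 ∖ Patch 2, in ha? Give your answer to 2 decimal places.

22.84

|Patch 1| = 27, |Patch 1∩Patch 2| = 4.1577.
|Patch 1 ∖ Patch 2| = |Patch 1| − |Patch 1∩Patch 2| = 27 − 4.1577 = 22.84.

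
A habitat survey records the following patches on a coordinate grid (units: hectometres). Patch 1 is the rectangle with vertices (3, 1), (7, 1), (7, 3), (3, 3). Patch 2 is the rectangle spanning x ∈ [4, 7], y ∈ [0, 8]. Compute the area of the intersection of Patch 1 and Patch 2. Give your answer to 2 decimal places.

|Patch 1∩Patch 2|: x∈[4,7], y∈[1,3] → 3·2 = 6.

6.00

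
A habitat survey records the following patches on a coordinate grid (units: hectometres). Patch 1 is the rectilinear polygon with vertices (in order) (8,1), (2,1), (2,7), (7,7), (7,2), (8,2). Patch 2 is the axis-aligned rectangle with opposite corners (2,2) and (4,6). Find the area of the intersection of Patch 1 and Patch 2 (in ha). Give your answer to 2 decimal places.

8.00

The intersection is the polygon with vertices (2,6), (4,6), (4,2), (2,2).
By the shoelace formula its area is 8.00.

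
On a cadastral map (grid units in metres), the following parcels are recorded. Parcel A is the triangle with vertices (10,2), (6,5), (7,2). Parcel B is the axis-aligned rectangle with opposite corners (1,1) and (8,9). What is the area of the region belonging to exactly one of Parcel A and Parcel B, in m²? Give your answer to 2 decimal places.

54.50

|Parcel A| = 4.5, |Parcel B| = 56, |Parcel A∩Parcel B| = 3.
|Parcel A △ Parcel B| = |Parcel A| + |Parcel B| − 2·|Parcel A∩Parcel B| = 4.5 + 56 − 6 = 54.50.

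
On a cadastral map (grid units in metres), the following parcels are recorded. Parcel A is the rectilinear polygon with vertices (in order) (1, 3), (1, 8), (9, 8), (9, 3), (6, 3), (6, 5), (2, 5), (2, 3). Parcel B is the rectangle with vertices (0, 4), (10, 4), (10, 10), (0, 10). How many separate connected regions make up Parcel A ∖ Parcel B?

2

Parcel A ∖ Parcel B splits into 2 disjoint pieces (area 1, area 3).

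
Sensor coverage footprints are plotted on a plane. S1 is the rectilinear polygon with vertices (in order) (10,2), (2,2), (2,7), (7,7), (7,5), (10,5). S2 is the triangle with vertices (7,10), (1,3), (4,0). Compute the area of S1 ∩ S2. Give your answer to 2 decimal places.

The intersection is the polygon with vertices (2,2), (2,4.167), (4.429,7), (6.1,7), (4.6,2).
By the shoelace formula its area is 13.31.

13.31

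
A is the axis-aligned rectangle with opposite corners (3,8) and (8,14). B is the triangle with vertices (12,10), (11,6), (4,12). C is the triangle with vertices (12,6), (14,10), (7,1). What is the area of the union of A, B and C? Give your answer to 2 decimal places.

By inclusion–exclusion:
Individual areas: |A| = 30, |B| = 17, |C| = 5.
|A∩B| = 4.8571.
|A∩C| = 0.
|B∩C| = 0.0085.
|A∩B∩C| = 0.
|A ∪ B ∪ C| = 52 − 4.8657 + 0 = 47.13.

47.13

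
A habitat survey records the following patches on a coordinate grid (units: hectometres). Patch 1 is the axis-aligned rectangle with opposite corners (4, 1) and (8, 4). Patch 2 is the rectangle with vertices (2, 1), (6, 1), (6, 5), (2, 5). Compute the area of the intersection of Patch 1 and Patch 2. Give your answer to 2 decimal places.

6.00

|Patch 1∩Patch 2|: x∈[4,6], y∈[1,4] → 2·3 = 6.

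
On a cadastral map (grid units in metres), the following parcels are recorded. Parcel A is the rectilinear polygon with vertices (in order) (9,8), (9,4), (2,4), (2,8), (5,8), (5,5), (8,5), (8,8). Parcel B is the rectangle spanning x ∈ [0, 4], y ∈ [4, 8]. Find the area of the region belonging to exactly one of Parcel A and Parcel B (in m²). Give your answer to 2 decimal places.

|Parcel A| = 19, |Parcel B| = 16, |Parcel A∩Parcel B| = 8.
|Parcel A △ Parcel B| = |Parcel A| + |Parcel B| − 2·|Parcel A∩Parcel B| = 19 + 16 − 16 = 19.00.

19.00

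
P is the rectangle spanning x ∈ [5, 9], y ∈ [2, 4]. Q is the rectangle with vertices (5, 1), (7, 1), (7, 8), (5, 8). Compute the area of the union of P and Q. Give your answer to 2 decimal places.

By inclusion–exclusion:
Individual areas: |P| = 8, |Q| = 14.
|P∩Q|: x∈[5,7], y∈[2,4] → 2·2 = 4.
|P ∪ Q| = 22 − 4 = 18.00.

18.00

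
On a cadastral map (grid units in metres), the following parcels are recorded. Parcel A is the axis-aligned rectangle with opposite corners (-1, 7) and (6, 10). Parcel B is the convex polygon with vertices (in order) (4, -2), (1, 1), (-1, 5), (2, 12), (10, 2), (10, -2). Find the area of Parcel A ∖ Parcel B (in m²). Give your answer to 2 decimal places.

|Parcel A| = 21, |Parcel A∩Parcel B| = 12.9.
|Parcel A ∖ Parcel B| = |Parcel A| − |Parcel A∩Parcel B| = 21 − 12.9 = 8.10.

8.10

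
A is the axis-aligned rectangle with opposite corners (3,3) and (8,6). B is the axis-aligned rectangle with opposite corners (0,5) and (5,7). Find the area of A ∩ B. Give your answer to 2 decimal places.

|A∩B|: x∈[3,5], y∈[5,6] → 2·1 = 2.

2.00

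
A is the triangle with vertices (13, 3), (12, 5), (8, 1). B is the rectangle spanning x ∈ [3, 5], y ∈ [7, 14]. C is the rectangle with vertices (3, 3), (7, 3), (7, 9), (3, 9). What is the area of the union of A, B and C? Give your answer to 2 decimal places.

40.00

By inclusion–exclusion:
Individual areas: |A| = 6, |B| = 14, |C| = 24.
|A∩B| = 0.
|A∩C| = 0.
|B∩C|: x∈[3,5], y∈[7,9] → 2·2 = 4.
|A∩B∩C| = 0.
|A ∪ B ∪ C| = 44 − 4 + 0 = 40.00.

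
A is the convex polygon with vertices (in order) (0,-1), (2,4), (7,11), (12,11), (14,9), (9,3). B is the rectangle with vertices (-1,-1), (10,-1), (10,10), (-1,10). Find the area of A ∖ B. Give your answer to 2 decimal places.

18.96

|A| = 76.5, |A∩B| = 57.5429.
|A ∖ B| = |A| − |A∩B| = 76.5 − 57.5429 = 18.96.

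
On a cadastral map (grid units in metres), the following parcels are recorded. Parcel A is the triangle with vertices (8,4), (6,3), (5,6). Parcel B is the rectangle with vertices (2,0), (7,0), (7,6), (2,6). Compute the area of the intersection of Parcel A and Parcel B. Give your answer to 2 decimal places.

2.92

The intersection is the polygon with vertices (6,3), (5,6), (7,4.667), (7,3.5).
By the shoelace formula its area is 2.92.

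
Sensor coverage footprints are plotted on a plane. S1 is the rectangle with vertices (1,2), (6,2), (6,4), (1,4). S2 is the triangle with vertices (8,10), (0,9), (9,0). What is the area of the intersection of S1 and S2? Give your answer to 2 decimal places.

0.50

The intersection is the polygon with vertices (6,4), (6,3), (5,4).
By the shoelace formula its area is 0.50.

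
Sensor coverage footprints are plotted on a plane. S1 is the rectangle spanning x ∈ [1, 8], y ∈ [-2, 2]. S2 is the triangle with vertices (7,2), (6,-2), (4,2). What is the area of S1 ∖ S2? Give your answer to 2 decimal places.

|S1| = 28, |S1∩S2| = 6.
|S1 ∖ S2| = |S1| − |S1∩S2| = 28 − 6 = 22.00.

22.00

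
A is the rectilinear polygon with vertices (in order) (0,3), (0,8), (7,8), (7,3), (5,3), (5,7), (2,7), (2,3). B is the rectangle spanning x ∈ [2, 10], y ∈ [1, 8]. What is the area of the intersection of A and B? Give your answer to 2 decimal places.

13.00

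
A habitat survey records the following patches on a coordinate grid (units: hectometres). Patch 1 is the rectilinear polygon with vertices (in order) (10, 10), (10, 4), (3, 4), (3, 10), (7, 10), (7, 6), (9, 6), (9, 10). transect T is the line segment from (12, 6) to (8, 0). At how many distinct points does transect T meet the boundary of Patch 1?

0

The segment lies entirely outside Patch 1 and never meets its boundary.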